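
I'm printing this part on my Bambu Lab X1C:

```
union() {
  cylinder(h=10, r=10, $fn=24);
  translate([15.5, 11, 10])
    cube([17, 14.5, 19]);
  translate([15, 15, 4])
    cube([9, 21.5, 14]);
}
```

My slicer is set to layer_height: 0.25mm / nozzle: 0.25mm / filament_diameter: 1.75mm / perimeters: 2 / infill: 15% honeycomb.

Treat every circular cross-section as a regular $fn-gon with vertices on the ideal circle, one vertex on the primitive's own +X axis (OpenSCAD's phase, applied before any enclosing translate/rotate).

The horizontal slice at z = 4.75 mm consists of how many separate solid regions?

2

At z = 4.75 mm: the cylinder: section is a regular 24-gon, circumradius r=10; the cube at (15.5, 11) is not intersected at this z (z outside [10, 29]); the cube at (15, 15) is present — its section is the full 9×21.5 rectangle; Taking the union: the 2 present regions are separate (no shared area or edge), so areas and boundary lengths simply add and each stays a separate island — 2 connected regions. The result has 2 disconnected regions.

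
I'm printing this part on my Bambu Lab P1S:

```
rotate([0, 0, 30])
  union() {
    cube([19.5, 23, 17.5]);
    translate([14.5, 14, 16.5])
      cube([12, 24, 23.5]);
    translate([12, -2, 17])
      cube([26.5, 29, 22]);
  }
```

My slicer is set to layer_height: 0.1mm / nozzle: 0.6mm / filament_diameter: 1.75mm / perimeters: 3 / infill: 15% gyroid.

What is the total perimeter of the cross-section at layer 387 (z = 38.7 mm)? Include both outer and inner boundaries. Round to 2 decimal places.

133.00 mm

At z = 38.7 mm: the cube does not reach this height (z outside [0, 17.5]); the 12×24 cube at (14.5, 14) contributes its full rectangle (perimeter 72.00 mm); the cube at (12, -2) (footprint 26.5×29) is included at this height (perimeter 111.00 mm); Taking the union: the regions partially overlap (shared area 156.00 mm²), so the edge portions inside another operand are dropped and the merged outline is re-measured after clipping — boundary = 133.00 mm; (whole slice rotated 30° about Z — lengths, areas and connectivity unchanged). Overall, the cross-section is a single solid region. Total boundary length (outer) = 133.00 mm.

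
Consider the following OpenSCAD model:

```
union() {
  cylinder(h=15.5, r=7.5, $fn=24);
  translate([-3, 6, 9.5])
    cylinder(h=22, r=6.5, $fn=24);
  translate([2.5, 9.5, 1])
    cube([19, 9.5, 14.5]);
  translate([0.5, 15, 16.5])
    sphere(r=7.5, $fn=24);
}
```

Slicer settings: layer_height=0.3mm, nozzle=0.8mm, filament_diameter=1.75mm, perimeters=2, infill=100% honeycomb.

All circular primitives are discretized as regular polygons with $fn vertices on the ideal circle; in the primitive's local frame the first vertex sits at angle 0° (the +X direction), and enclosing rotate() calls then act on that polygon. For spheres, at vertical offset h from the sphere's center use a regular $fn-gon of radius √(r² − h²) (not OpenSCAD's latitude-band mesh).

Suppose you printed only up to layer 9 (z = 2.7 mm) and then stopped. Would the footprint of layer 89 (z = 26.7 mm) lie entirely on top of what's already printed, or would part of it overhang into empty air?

part overhangs

Compare the two slices. At z = 2.7: the r=7.5 cylinder gives a regular 24-gon of circumradius 7.5 (constant along its height) (area = (24/2)·7.500²·sin(360°/24) = 174.70 mm²); the cylinder at (-3, 6) is not intersected at this z (z outside [9.5, 31.5]); the cube at (2.5, 9.5) (footprint 19×9.5) is included at this height (area 180.50 mm²); the sphere at (0.5, 15) is absent (|z−center|=13.800 > r=7.5); Combining (union): the 2 present regions are separate (no shared area or edge), so areas and boundary lengths simply add and each stays a separate island — area = 355.20 mm². At z = 26.7: the cylinder does not reach this height (z outside [0, 15.5]); the cylinder at (-3, 6): section is a regular 24-gon, circumradius r=6.5 (area = (24/2)·6.500²·sin(360°/24) = 131.22 mm²); the cube at (2.5, 9.5) is not intersected at this z (z outside [1, 15.5]); the sphere at (0.5, 15) is not intersected at this z (|z−center|=10.200 > r=7.5); Combining (union): only the r=6.5 cylinder at (-3, 6) is present, so the union is just that shape — area = 131.22 mm². Checking containment: at z = 26.7 the cross-section extends beyond the z = 2.7 cross-section by about 69.04 mm².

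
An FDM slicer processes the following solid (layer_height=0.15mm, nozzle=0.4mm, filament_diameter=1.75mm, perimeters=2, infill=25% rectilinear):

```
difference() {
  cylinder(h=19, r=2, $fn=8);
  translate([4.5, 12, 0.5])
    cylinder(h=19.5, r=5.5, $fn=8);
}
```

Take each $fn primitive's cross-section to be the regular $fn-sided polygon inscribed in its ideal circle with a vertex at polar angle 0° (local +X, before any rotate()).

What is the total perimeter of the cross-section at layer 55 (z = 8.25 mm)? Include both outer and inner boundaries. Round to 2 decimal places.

12.25 mm

At z = 8.25 mm: the cylinder: section is a regular 8-gon, circumradius r=2 (perimeter = 2·8·2.000·sin(180°/8) = 12.25 mm); the r=5.5 cylinder at (4.5, 12) gives a regular 8-gon of circumradius 5.5 (constant along its height) (perimeter = 2·8·5.500·sin(180°/8) = 33.68 mm); Taking the first minus the rest: starting from the r=2 cylinder, the r=5.5 cylinder at (4.5, 12) misses the remaining region (no effect) — boundary = 12.25 mm. Overall, the cross-section is a single solid region. Total boundary length (outer) = 12.25 mm.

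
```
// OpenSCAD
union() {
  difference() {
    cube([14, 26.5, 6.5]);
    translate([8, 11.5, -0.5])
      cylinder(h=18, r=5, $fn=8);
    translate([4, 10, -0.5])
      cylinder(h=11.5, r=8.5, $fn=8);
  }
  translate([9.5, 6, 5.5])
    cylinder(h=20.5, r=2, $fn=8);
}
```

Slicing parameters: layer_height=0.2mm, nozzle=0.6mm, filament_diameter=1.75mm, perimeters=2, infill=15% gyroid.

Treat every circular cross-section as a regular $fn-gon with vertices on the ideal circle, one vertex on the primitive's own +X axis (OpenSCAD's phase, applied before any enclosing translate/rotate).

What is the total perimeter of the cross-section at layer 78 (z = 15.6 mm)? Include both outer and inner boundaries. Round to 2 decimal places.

At z = 15.6 mm: the cube does not reach this height (z outside [0, 6.5]); the r=5 cylinder at (8, 11.5) gives a regular 8-gon of circumradius 5 (constant along its height) (perimeter = 2·8·5.000·sin(180°/8) = 30.61 mm); the cylinder at (4, 10) does not reach this height (z outside [-0.5, 11]); Taking the first minus the rest: the first operand is absent here, so nothing remains; the r=2 cylinder at (9.5, 6) gives a regular 8-gon of circumradius 2 (constant along its height) (perimeter = 2·8·2.000·sin(180°/8) = 12.25 mm); Merging all regions: only the r=2 cylinder at (9.5, 6) is present, so the union is just that shape — boundary = 12.25 mm. Overall, the cross-section is a single solid region. Total boundary length (outer) = 12.25 mm.

12.25 mm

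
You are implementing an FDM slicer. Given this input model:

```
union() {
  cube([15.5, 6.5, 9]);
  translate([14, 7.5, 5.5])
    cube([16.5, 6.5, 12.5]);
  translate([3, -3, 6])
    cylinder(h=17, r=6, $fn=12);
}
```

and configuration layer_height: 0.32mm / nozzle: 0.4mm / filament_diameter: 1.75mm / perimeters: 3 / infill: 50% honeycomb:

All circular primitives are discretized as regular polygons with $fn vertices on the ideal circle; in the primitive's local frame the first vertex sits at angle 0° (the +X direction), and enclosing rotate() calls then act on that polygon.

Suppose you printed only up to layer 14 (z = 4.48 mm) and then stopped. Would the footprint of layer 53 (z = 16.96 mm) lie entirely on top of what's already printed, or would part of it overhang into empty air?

Compare the two slices. At z = 4.48: the 15.5×6.5 cube contributes its full rectangle (area 100.75 mm²); the cube at (14, 7.5) is absent (z outside [5.5, 18]); the cylinder at (3, -3) is absent (z outside [6, 23]); Merging all regions: only the 15.5×6.5 cube is present, so the union is just that shape — area = 100.75 mm². At z = 16.96: the cube is absent (z outside [0, 9]); the cube at (14, 7.5) is present — its section is the full 16.5×6.5 rectangle (area 107.25 mm²); the cylinder at (3, -3): section is a regular 12-gon, circumradius r=6 (area = (12/2)·6.000²·sin(360°/12) = 108.00 mm²); Merging all regions: the 2 present regions are separate (no shared area or edge), so areas and boundary lengths simply add and each stays a separate island — area = 215.25 mm². Checking containment: at z = 16.96 the cross-section extends beyond the z = 4.48 cross-section by about 197.25 mm².

part overhangs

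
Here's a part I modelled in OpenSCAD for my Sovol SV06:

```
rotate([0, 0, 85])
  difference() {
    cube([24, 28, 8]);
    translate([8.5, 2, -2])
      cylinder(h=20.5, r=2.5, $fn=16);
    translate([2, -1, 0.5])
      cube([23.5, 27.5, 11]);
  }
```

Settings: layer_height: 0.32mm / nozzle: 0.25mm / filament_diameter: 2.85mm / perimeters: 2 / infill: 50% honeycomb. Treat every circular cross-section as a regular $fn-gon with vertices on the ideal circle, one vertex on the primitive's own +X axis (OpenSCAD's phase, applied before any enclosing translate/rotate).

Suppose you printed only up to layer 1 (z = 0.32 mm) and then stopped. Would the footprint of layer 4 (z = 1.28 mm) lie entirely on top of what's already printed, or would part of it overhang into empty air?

entirely on top

Compare the two slices. At z = 0.32: the 24×28 cube contributes its full rectangle (area 672.00 mm²); the r=2.5 cylinder at (8.5, 2) contributes a regular 16-gon of circumradius 2.5 (area = (16/2)·2.500²·sin(360°/16) = 19.13 mm²); the cube at (2, -1) is not intersected at this z (z outside [0.5, 11.5]); Taking the first minus the rest: starting from the 24×28 cube (672.00 mm²), the r=2.5 cylinder at (8.5, 2) partially overlaps it — only the 18.22 mm² overlap (of its 19.13 mm²) is removed, clipping the outline — area = 653.78 mm²; (rotated 85° about Z; rotation is an isometry so areas/perimeters/island counts are preserved). At z = 1.28: the cube is present — its section is the full 24×28 rectangle (area 672.00 mm²); the r=2.5 cylinder at (8.5, 2) gives a regular 16-gon of circumradius 2.5 (constant along its height) (area = (16/2)·2.500²·sin(360°/16) = 19.13 mm²); the 23.5×27.5 cube at (2, -1) contributes its full rectangle (area 646.25 mm²); Taking the first minus the rest: starting from the 24×28 cube (672.00 mm²), the r=2.5 cylinder at (8.5, 2) partially overlaps it — only the 18.22 mm² overlap (of its 19.13 mm²) is removed, clipping the outline; the 23.5×27.5 cube at (2, -1) partially overlaps it — only the 564.78 mm² overlap (of its 646.25 mm²) is removed, clipping the outline — area = 89.00 mm²; (whole slice rotated 85° about Z — lengths, areas and connectivity unchanged). Checking containment: the cross-section at z = 1.28 is a subset of the cross-section at z = 0.32.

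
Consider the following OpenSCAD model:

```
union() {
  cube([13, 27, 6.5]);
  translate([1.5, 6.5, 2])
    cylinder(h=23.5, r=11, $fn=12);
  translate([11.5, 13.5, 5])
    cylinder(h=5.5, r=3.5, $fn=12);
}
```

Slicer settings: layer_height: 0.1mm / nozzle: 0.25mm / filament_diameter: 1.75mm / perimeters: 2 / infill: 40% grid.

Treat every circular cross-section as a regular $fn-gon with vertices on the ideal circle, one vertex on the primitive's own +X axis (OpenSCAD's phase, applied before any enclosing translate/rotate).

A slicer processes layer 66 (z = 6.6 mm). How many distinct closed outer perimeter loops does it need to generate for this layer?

1

At z = 6.6 mm: the cube does not reach this height (z outside [0, 6.5]); the cylinder at (1.5, 6.5): section is a regular 12-gon, circumradius r=11; the r=3.5 cylinder at (11.5, 13.5) contributes a regular 12-gon of circumradius 3.5; Taking the union: the regions partially overlap (shared area 7.86 mm²), so overlapping operands fuse into one piece — 1 connected region. The result has 1 disconnected region.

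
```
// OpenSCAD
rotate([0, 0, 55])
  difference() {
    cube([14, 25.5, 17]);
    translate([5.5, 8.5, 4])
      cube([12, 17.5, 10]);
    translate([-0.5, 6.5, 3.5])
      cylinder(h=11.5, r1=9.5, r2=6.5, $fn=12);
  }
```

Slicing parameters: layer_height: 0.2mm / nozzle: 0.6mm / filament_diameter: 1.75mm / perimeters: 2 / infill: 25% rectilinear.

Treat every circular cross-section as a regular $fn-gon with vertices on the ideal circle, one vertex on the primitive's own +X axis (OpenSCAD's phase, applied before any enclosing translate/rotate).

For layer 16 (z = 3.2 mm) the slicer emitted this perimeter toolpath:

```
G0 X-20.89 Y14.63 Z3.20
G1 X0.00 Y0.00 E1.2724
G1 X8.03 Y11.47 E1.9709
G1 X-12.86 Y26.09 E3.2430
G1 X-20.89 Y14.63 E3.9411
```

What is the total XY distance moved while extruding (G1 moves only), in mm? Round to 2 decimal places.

Sum the Euclidean lengths of each G1 segment: total = 79.00 mm.

79.00 mm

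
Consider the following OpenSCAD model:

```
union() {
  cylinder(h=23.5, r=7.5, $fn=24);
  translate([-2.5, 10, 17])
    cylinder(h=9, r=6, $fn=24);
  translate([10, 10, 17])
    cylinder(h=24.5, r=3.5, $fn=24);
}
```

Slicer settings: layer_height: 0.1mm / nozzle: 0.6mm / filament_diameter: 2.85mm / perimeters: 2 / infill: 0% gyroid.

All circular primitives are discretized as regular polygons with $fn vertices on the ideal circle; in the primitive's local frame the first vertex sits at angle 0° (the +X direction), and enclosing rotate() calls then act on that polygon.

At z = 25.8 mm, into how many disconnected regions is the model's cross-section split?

At z = 25.8 mm: the cylinder does not reach this height (z outside [0, 23.5]); the r=6 cylinder at (-2.5, 10) gives a regular 24-gon of circumradius 6 (constant along its height); the cylinder at (10, 10): section is a regular 24-gon, circumradius r=3.5; Taking the union: the 2 present regions are separate (no shared area or edge), so areas and boundary lengths simply add and each stays a separate island — 2 connected regions. The result has 2 disconnected regions.

2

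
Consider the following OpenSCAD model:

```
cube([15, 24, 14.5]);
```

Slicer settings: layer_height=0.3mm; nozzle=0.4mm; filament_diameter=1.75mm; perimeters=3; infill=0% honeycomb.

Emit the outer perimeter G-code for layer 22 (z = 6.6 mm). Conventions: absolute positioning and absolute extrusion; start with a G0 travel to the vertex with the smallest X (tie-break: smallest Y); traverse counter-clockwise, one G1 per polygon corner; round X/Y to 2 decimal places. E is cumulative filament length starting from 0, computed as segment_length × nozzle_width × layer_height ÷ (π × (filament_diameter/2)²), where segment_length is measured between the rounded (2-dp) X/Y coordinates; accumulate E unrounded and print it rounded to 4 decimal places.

G0 X0.00 Y0.00 Z6.60
G1 X15.00 Y0.00 E0.7484
G1 X15.00 Y24.00 E1.9457
G1 X0.00 Y24.00 E2.6941
G1 X0.00 Y0.00 E3.8914

At z = 6.6 mm: the 15×24 cube contributes its full rectangle. The outline is a single polygon with 4 vertices. Extrusion per mm of travel: 0.4 × 0.3 / (π × 0.875²) = 0.049890. Accumulating E over each segment gives final E = 3.8914.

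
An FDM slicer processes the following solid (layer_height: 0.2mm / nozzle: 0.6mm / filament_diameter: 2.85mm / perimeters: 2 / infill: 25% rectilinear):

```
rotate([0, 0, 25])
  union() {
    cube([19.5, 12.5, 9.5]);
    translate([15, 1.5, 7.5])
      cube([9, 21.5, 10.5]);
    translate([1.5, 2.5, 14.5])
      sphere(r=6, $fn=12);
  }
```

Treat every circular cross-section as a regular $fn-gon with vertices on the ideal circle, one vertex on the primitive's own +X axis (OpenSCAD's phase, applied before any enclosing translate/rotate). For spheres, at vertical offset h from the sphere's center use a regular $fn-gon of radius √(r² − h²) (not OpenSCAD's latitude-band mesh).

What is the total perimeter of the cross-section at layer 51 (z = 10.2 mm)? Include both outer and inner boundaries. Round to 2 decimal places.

86.99 mm

At z = 10.2 mm: the cube is not intersected at this z (z outside [0, 9.5]); the 9×21.5 cube at (15, 1.5) contributes its full rectangle (perimeter 61.00 mm); the r=6 sphere at (1.5, 2.5) contributes a regular 12-gon of circumradius √(6²−4.3²) = 4.184 (perimeter = 2·12·4.184·sin(180°/12) = 25.99 mm); Combining (union): the 2 present regions are separate (no shared area or edge), so areas and boundary lengths simply add and each stays a separate island — boundary = 86.99 mm; (rotated 25° about Z; rotation is an isometry so areas/perimeters/island counts are preserved). Overall, the cross-section has 2 separate islands. Total boundary length (outer) = 86.99 mm.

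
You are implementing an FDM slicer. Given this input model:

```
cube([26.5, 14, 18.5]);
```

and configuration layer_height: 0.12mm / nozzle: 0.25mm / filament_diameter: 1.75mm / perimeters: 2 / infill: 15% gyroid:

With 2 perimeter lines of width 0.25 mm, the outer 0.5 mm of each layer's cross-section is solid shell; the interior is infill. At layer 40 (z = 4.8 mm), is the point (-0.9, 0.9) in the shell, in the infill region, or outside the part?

outside

At z = 4.8 mm: the 26.5×14 cube contributes its full rectangle. Overall, the cross-section is a single solid region. The nearest boundary edge runs (0.00, 14.00)→(0.00, 0.00); distance from the point to it = 0.90 mm. The point is not inside any of the regions above, so it lies outside the cross-section (0.90 mm from the nearest boundary).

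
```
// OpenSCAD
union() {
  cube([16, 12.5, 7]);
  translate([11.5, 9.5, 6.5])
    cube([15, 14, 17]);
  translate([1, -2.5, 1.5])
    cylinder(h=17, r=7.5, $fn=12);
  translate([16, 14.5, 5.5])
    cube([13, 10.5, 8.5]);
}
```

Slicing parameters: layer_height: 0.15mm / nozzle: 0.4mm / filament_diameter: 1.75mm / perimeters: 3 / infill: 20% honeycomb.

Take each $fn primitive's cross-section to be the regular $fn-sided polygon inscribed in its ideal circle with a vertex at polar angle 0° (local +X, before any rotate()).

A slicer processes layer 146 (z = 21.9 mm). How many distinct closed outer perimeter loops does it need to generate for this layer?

At z = 21.9 mm: the cube is absent (z outside [0, 7]); the cube at (11.5, 9.5) is present — its section is the full 15×14 rectangle; the cylinder at (1, -2.5) is absent (z outside [1.5, 18.5]); the cube at (16, 14.5) does not reach this height (z outside [5.5, 14]); Combining (union): only the 15×14 cube at (11.5, 9.5) is present, so the union is just that shape — 1 connected region. The result has 1 disconnected region.

1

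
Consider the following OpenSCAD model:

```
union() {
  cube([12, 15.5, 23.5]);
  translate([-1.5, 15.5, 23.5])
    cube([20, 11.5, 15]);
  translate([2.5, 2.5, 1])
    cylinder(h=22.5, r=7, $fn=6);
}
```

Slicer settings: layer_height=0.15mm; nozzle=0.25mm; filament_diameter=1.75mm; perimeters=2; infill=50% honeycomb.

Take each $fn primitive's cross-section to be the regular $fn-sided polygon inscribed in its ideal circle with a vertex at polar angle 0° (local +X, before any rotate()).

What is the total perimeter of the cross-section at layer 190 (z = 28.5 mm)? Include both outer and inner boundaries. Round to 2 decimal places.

63.00 mm

At z = 28.5 mm: the cube does not reach this height (z outside [0, 23.5]); the cube at (-1.5, 15.5) (footprint 20×11.5) is included at this height (perimeter 63.00 mm); the cylinder at (2.5, 2.5) is not intersected at this z (z outside [1, 23.5]); Combining (union): only the 20×11.5 cube at (-1.5, 15.5) is present, so the union is just that shape — boundary = 63.00 mm. Overall, the cross-section is a single solid region. Total boundary length (outer) = 63.00 mm.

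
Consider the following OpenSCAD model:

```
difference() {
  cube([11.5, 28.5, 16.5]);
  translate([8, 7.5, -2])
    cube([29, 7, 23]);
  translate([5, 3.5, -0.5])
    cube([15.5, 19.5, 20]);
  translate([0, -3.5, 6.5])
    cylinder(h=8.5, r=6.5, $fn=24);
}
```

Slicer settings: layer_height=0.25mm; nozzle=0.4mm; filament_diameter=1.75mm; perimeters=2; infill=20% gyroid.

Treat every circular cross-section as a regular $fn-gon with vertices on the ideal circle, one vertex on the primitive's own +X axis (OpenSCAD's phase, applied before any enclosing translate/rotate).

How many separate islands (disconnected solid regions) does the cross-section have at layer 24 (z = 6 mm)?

1

At z = 6 mm: the cube is present — its section is the full 11.5×28.5 rectangle; the cube at (8, 7.5) (footprint 29×7) is included at this height; the 15.5×19.5 cube at (5, 3.5) contributes its full rectangle; the cylinder at (0, -3.5) does not reach this height (z outside [6.5, 15]); After the difference (first − rest): starting from the 11.5×28.5 cube, the 29×7 cube at (8, 7.5) partially overlaps it — only the 24.50 mm² overlap (of its 203.00 mm²) is removed, clipping the outline; the 15.5×19.5 cube at (5, 3.5) partially overlaps it — only the 102.25 mm² overlap (of its 302.25 mm²) is removed, clipping the outline — 1 connected region. Overall, the cross-section is a single solid region. Island count = 1.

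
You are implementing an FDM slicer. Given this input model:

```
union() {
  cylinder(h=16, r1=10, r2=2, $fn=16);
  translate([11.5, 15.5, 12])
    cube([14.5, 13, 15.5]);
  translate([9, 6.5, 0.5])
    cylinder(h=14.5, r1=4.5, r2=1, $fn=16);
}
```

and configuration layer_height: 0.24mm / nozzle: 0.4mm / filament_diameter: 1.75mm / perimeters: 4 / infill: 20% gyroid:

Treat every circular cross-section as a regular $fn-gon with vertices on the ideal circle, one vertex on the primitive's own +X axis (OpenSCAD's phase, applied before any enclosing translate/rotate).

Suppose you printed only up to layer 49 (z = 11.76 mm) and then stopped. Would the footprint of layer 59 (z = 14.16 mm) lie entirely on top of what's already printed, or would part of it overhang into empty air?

part overhangs

Compare the two slices. At z = 11.76: the cone contributes a regular 16-gon of circumradius 4.120 (interpolated between r1=10 and r2=2 at t=0.735) (area = (16/2)·4.120²·sin(360°/16) = 51.97 mm²); the cube at (11.5, 15.5) is not intersected at this z (z outside [12, 27.5]); the cone at (9, 6.5): at t=0.777 of its height the radius interpolates to r₁+(r₂−r₁)t = 1.782, giving a regular 16-gon of that circumradius (area = (16/2)·1.782²·sin(360°/16) = 9.72 mm²); Combining (union): the 2 present regions are separate (no shared area or edge), so areas and boundary lengths simply add and each stays a separate island — area = 61.69 mm². At z = 14.16: the cone contributes a regular 16-gon of circumradius 2.920 (interpolated between r1=10 and r2=2 at t=0.885) (area = (16/2)·2.920²·sin(360°/16) = 26.10 mm²); the cube at (11.5, 15.5) is present — its section is the full 14.5×13 rectangle (area 188.50 mm²); the cone at (9, 6.5) contributes a regular 16-gon of circumradius 1.203 (interpolated between r1=4.5 and r2=1 at t=0.942) (area = (16/2)·1.203²·sin(360°/16) = 4.43 mm²); Combining (union): the 3 present regions are separate (no shared area or edge), so areas and boundary lengths simply add and each stays a separate island — area = 219.03 mm². Checking containment: at z = 14.16 the cross-section extends beyond the z = 11.76 cross-section by about 188.50 mm².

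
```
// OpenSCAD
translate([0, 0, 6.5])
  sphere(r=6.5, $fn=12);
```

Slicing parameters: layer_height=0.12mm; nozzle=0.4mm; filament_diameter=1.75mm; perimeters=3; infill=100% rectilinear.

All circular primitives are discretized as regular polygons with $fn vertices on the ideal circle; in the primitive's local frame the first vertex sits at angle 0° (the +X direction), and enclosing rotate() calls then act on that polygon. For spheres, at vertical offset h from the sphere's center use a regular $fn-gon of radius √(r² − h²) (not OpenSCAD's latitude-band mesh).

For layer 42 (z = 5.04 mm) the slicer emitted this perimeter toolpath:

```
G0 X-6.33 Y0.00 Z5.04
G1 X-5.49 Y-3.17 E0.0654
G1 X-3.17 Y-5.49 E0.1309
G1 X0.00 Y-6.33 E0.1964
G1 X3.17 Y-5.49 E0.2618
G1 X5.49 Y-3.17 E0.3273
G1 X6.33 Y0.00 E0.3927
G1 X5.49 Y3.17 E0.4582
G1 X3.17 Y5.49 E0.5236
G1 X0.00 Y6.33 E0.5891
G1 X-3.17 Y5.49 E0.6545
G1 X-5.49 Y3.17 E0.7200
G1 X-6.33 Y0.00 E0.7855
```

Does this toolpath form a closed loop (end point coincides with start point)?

yes

Start point (G0): (-6.33, 0.00). End point (last G1): the path returns to the start — closed.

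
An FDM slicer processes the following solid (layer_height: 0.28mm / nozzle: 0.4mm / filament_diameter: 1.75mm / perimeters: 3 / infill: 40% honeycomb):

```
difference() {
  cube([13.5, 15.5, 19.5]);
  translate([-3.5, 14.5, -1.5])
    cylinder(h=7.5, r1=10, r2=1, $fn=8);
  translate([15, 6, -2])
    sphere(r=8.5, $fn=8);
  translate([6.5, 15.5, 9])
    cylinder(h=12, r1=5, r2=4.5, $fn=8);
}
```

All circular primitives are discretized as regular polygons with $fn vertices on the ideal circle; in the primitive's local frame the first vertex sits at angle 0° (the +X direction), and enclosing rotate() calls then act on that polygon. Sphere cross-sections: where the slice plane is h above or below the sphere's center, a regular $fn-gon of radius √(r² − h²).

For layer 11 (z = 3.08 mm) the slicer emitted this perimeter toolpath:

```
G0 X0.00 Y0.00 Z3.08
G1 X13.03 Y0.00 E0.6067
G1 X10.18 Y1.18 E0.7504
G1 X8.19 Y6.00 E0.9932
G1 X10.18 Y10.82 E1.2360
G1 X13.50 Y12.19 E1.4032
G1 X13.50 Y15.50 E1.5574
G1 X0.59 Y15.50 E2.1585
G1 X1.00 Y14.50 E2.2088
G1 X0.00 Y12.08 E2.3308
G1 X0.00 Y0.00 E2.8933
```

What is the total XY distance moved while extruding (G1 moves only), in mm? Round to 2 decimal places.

Sum the Euclidean lengths of each G1 segment: total = 62.13 mm.

62.13 mm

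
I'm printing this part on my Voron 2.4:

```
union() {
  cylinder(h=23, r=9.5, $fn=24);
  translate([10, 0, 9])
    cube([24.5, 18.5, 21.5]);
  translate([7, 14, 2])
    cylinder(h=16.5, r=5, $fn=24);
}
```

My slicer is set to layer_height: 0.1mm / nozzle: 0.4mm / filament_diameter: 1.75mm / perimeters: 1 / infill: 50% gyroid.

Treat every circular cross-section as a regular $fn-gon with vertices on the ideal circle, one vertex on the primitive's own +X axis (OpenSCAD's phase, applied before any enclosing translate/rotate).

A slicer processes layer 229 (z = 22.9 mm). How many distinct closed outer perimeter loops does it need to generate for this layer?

2

At z = 22.9 mm: the r=9.5 cylinder contributes a regular 24-gon of circumradius 9.5; the 24.5×18.5 cube at (10, 0) contributes its full rectangle; the cylinder at (7, 14) does not reach this height (z outside [2, 18.5]); Combining (union): the 2 present regions are separate (no shared area or edge), so areas and boundary lengths simply add and each stays a separate island — 2 connected regions. The result has 2 disconnected regions.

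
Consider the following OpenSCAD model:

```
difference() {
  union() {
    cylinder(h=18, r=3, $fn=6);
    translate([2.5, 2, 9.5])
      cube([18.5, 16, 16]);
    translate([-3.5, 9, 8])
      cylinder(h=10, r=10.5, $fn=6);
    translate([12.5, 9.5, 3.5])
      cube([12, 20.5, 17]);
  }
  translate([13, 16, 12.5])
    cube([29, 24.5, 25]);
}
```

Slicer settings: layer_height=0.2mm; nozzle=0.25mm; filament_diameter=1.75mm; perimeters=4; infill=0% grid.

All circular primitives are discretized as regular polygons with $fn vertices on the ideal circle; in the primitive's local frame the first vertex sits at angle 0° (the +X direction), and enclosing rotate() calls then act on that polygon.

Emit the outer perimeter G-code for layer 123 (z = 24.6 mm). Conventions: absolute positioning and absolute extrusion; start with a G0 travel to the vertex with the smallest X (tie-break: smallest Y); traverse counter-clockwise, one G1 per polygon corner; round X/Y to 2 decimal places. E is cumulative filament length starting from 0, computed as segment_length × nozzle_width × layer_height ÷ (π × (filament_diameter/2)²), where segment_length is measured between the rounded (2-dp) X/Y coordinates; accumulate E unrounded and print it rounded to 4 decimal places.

At z = 24.6 mm: the cylinder is not intersected at this z (z outside [0, 18]); the cube at (2.5, 2) (footprint 18.5×16) is included at this height; the cylinder at (-3.5, 9) does not reach this height (z outside [8, 18]); the cube at (12.5, 9.5) is absent (z outside [3.5, 20.5]); Combining (union): only the 18.5×16 cube at (2.5, 2) is present, so the union is just that shape — 1 connected region; the cube at (13, 16) (footprint 29×24.5) is included at this height; Taking the first minus the rest: starting from that combined region, the 29×24.5 cube at (13, 16) partially overlaps it — only the 16.00 mm² overlap (of its 710.50 mm²) is removed, clipping the outline — 1 connected region. The outline is a single polygon with 6 vertices. Extrusion per mm of travel: 0.25 × 0.2 / (π × 0.875²) = 0.020788. Accumulating E over each segment gives final E = 1.4343.

G0 X2.50 Y2.00 Z24.60
G1 X21.00 Y2.00 E0.3846
G1 X21.00 Y16.00 E0.6756
G1 X13.00 Y16.00 E0.8419
G1 X13.00 Y18.00 E0.8835
G1 X2.50 Y18.00 E1.1017
G1 X2.50 Y2.00 E1.4343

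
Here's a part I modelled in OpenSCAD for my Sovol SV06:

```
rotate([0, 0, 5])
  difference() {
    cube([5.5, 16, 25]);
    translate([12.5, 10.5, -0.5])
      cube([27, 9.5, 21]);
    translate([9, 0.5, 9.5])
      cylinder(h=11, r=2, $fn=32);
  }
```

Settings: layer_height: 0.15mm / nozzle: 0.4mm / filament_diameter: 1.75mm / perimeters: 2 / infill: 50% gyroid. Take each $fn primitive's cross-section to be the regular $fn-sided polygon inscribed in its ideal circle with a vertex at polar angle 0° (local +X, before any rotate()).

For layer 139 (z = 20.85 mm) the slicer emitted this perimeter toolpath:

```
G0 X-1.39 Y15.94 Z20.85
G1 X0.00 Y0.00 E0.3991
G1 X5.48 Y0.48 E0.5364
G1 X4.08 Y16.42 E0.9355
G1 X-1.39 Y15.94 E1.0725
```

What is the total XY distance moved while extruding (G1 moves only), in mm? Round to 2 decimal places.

Sum the Euclidean lengths of each G1 segment: total = 42.99 mm.

42.99 mm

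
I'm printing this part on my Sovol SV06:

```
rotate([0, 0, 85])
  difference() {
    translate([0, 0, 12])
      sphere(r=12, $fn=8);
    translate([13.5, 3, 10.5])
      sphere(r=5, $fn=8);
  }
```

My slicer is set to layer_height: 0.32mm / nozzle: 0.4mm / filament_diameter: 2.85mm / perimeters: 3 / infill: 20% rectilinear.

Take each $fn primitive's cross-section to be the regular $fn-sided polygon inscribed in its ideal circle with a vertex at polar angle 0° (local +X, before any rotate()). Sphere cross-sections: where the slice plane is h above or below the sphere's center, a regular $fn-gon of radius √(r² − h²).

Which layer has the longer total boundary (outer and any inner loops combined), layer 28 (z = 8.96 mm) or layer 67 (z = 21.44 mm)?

Layer 28 (z = 8.96): the r=12 sphere slices to a regular 8-gon of circumradius 11.609 (√(r²−h²) with h=3.04 from center) (perimeter = 2·8·11.609·sin(180°/8) = 71.08 mm); the r=5 sphere at (13.5, 3) contributes a regular 8-gon of circumradius √(5²−1.54²) = 4.757 (perimeter = 2·8·4.757·sin(180°/8) = 29.13 mm); Subtracting the remaining from the first: starting from the r=12 sphere, the r=5 sphere at (13.5, 3) partially overlaps it — only the 7.30 mm² overlap (of its 64.00 mm²) is removed, clipping the outline — boundary = 71.79 mm; (whole slice rotated 85° about Z — lengths, areas and connectivity unchanged). So its perimeter = 71.79 mm. Layer 67 (z = 21.44): the r=12 sphere contributes a regular 8-gon of circumradius √(12²−9.44²) = 7.409 (perimeter = 2·8·7.409·sin(180°/8) = 45.36 mm); the sphere at (13.5, 3) does not reach this height (|z−center|=10.940 > r=5); Subtracting the remaining from the first: none of the subtracted shapes is present at this height, so the r=12 sphere is unchanged — boundary = 45.36 mm; (rotated 85° about Z; rotation is an isometry so areas/perimeters/island counts are preserved). So its perimeter = 45.36 mm. Layer 28 is larger (71.79 vs 45.36 mm).

layer 28 (z = 8.96 mm)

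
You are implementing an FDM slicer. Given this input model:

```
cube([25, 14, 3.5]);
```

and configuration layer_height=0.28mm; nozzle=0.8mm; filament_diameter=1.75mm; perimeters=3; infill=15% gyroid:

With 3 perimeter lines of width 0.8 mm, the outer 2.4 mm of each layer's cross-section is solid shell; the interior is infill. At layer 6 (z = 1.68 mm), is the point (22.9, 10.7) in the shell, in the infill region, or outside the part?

shell

At z = 1.68 mm: the cube (footprint 25×14) is included at this height. Overall, the cross-section is a single solid region. The nearest boundary edge runs (25.00, 0.00)→(25.00, 14.00); distance from the point to it = 2.10 mm. The point is inside the cross-section, 2.10 mm from the nearest boundary — within the 2.4 mm shell band (3 × 0.8).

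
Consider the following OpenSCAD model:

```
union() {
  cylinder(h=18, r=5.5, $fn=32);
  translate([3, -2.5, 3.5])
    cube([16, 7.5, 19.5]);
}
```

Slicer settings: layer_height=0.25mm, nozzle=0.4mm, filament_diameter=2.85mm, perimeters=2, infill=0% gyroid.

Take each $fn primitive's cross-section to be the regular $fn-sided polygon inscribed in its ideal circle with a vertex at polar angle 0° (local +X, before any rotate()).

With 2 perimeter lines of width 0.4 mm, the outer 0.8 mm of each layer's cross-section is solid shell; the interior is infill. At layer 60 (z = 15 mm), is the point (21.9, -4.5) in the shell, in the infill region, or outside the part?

outside

At z = 15 mm: the cylinder: section is a regular 32-gon, circumradius r=5.5; the 16×7.5 cube at (3, -2.5) contributes its full rectangle; Merging all regions: the regions partially overlap (shared area 13.74 mm²), so overlapping operands fuse into one piece — 1 connected region. Overall, the cross-section is a single solid region. The nearest boundary edge runs (19.00, 5.00)→(19.00, -2.50); distance from the point to it = 3.52 mm. The point is not inside any of the regions above, so it lies outside the cross-section (3.52 mm from the nearest boundary).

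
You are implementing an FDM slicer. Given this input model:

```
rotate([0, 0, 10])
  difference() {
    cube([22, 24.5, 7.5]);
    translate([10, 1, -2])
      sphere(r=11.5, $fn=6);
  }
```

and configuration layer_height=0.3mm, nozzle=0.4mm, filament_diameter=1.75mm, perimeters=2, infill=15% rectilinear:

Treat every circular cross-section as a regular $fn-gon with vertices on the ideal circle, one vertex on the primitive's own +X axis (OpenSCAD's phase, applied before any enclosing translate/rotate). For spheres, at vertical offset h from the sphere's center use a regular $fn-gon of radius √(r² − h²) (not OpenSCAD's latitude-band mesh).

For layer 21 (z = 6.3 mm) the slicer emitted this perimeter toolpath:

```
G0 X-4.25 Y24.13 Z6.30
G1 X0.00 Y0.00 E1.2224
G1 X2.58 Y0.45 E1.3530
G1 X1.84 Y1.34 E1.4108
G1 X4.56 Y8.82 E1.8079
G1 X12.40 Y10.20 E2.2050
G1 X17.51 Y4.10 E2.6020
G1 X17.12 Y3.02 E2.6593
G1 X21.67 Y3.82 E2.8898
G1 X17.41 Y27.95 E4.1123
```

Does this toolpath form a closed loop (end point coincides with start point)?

no

Start point (G0): (-4.25, 24.13). End point (last G1): the path does not return to the start — open.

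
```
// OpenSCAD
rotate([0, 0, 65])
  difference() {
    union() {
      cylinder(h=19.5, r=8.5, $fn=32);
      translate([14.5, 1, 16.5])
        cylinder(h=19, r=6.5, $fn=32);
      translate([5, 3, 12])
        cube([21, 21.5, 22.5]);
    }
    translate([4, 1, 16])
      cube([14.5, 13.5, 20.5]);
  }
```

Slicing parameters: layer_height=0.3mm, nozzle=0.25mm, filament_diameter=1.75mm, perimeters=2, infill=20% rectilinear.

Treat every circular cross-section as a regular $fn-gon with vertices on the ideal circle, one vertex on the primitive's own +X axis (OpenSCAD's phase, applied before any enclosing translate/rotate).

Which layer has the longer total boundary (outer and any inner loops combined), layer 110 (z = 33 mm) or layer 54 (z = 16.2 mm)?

layer 54 (z = 16.2 mm)

Layer 110 (z = 33): the cylinder is not intersected at this z (z outside [0, 19.5]); the cylinder at (14.5, 1): section is a regular 32-gon, circumradius r=6.5 (perimeter = 2·32·6.500·sin(180°/32) = 40.78 mm); the cube at (5, 3) (footprint 21×21.5) is included at this height (perimeter 85.00 mm); Combining (union): the regions partially overlap (shared area 40.44 mm²), so the edge portions inside another operand are dropped and the merged outline is re-measured after clipping — boundary = 97.16 mm; the 14.5×13.5 cube at (4, 1) contributes its full rectangle (perimeter 56.00 mm); After the difference (first − rest): starting from the result so far, the 14.5×13.5 cube at (4, 1) partially overlaps it — only the 176.00 mm² overlap (of its 195.75 mm²) is removed, clipping the outline — boundary = 117.77 mm; (rotated 65° about Z; rotation is an isometry so areas/perimeters/island counts are preserved). So its perimeter = 117.77 mm. Layer 54 (z = 16.2): the cylinder: section is a regular 32-gon, circumradius r=8.5 (perimeter = 2·32·8.500·sin(180°/32) = 53.32 mm); the cylinder at (14.5, 1) does not reach this height (z outside [16.5, 35.5]); the cube at (5, 3) is present — its section is the full 21×21.5 rectangle (perimeter 85.00 mm); Taking the union: the regions partially overlap (shared area 6.75 mm²), so the edge portions inside another operand are dropped and the merged outline is re-measured after clipping — boundary = 126.65 mm; the 14.5×13.5 cube at (4, 1) contributes its full rectangle (perimeter 56.00 mm); Subtracting the remaining from the first: starting from the result so far, the 14.5×13.5 cube at (4, 1) partially overlaps it — only the 167.85 mm² overlap (of its 195.75 mm²) is removed, clipping the outline — boundary = 141.03 mm; (rotated 65° about Z; rotation is an isometry so areas/perimeters/island counts are preserved). So its perimeter = 141.03 mm. Layer 54 is larger (141.03 vs 117.77 mm).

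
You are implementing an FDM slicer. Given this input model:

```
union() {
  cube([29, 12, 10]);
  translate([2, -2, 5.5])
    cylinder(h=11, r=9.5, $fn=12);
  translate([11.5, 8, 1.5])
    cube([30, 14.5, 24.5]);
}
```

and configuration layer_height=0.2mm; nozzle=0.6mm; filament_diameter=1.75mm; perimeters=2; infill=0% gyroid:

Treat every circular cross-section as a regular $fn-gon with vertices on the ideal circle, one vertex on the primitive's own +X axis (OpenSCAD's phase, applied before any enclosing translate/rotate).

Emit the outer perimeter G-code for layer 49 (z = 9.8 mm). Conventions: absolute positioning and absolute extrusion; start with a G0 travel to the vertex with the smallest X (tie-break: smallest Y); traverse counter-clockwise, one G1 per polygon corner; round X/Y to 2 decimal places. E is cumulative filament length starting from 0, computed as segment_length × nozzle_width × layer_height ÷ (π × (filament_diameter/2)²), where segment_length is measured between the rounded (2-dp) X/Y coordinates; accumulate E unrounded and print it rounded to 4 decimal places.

G0 X-7.50 Y-2.00 Z9.80
G1 X-6.23 Y-6.75 E0.2453
G1 X-2.75 Y-10.23 E0.4908
G1 X2.00 Y-11.50 E0.7361
G1 X6.75 Y-10.23 E0.9814
G1 X10.23 Y-6.75 E1.2270
G1 X11.50 Y-2.00 E1.4723
G1 X10.96 Y0.00 E1.5756
G1 X29.00 Y0.00 E2.4756
G1 X29.00 Y8.00 E2.8748
G1 X41.50 Y8.00 E3.4984
G1 X41.50 Y22.50 E4.2218
G1 X11.50 Y22.50 E5.7185
G1 X11.50 Y12.00 E6.2424
G1 X0.00 Y12.00 E6.8161
G1 X0.00 Y6.96 E7.0675
G1 X-2.75 Y6.23 E7.2095
G1 X-6.23 Y2.75 E7.4550
G1 X-7.50 Y-2.00 E7.7003

At z = 9.8 mm: the cube (footprint 29×12) is included at this height; the cylinder at (2, -2): section is a regular 12-gon, circumradius r=9.5; the cube at (11.5, 8) is present — its section is the full 30×14.5 rectangle; Merging all regions: the regions partially overlap (shared area 133.69 mm²), so overlapping operands fuse into one piece — 1 connected region. The outline is a single polygon with 18 vertices. Extrusion per mm of travel: 0.6 × 0.2 / (π × 0.875²) = 0.049890. Accumulating E over each segment gives final E = 7.7003.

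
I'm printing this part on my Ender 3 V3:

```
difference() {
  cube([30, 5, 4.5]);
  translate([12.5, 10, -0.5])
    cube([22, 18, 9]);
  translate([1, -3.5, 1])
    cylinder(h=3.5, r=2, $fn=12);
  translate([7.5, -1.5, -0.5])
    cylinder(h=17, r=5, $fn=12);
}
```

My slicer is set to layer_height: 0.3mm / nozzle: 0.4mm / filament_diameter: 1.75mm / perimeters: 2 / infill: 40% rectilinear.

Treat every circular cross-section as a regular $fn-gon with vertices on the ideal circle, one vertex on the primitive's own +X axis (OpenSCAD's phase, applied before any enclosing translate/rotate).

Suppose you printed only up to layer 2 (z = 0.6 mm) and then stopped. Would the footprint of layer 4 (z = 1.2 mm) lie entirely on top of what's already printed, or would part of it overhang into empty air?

entirely on top

Compare the two slices. At z = 0.6: the cube is present — its section is the full 30×5 rectangle (area 150.00 mm²); the cube at (12.5, 10) (footprint 22×18) is included at this height (area 396.00 mm²); the cylinder at (1, -3.5) is absent (z outside [1, 4.5]); the r=5 cylinder at (7.5, -1.5) contributes a regular 12-gon of circumradius 5 (area = (12/2)·5.000²·sin(360°/12) = 75.00 mm²); After the difference (first − rest): starting from the 30×5 cube (150.00 mm²), the 22×18 cube at (12.5, 10) misses the remaining region (no effect); the r=5 cylinder at (7.5, -1.5) partially overlaps it — only the 23.10 mm² overlap (of its 75.00 mm²) is removed, clipping the outline — area = 126.90 mm². At z = 1.2: the cube (footprint 30×5) is included at this height (area 150.00 mm²); the 22×18 cube at (12.5, 10) contributes its full rectangle (area 396.00 mm²); the cylinder at (1, -3.5): section is a regular 12-gon, circumradius r=2 (area = (12/2)·2.000²·sin(360°/12) = 12.00 mm²); the cylinder at (7.5, -1.5): section is a regular 12-gon, circumradius r=5 (area = (12/2)·5.000²·sin(360°/12) = 75.00 mm²); After the difference (first − rest): starting from the 30×5 cube (150.00 mm²), the 22×18 cube at (12.5, 10) misses the remaining region (no effect); the r=2 cylinder at (1, -3.5) misses the remaining region (no effect); the r=5 cylinder at (7.5, -1.5) partially overlaps it — only the 23.10 mm² overlap (of its 75.00 mm²) is removed, clipping the outline — area = 126.90 mm². Checking containment: the cross-section at z = 1.2 is a subset of the cross-section at z = 0.6.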